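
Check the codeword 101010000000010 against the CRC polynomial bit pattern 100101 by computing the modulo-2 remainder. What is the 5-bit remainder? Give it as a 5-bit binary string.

00000

Modulo-2 division of 101010000000010 by 100101:
  pos 0: 101010 XOR 100101 = 001111
  pos 2: 111100 XOR 100101 = 011001
  pos 3: 110010 XOR 100101 = 010111
  pos 4: 101110 XOR 100101 = 001011
  pos 6: 101100 XOR 100101 = 001001
  pos 8: 100101 XOR 100101 = 000000
Remainder = 00000 (zero — the frame passes the CRC check).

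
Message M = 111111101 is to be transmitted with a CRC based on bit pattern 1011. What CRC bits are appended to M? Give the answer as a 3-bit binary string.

011

Append 3 zeros: 111111101000. Divide by 1011 (XOR where the leading bit is 1):
  pos 0: 1111 XOR 1011 = 0100
  pos 1: 1001 XOR 1011 = 0010
  pos 3: 1011 XOR 1011 = 0000
  pos 8: 1000 XOR 1011 = 0011
Remainder (last 3 bits) = 011. This is the CRC / FCS.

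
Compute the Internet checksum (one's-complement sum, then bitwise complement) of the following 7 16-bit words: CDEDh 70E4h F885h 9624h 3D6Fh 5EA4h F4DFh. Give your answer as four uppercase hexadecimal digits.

A18F

One's-complement addition (fold any carry out of bit 15 back into bit 0):
  0xCDED + 0x70E4 = 0x13ED1 → wrap carry → 0x3ED2
  0x3ED2 + 0xF885 = 0x13757 → wrap carry → 0x3758
  0x3758 + 0x9624 = 0x0CD7C
  0xCD7C + 0x3D6F = 0x10AEB → wrap carry → 0x0AEC
  0x0AEC + 0x5EA4 = 0x06990
  0x6990 + 0xF4DF = 0x15E6F → wrap carry → 0x5E70
One's-complement sum = 0x5E70.
Checksum = ~0x5E70 & 0xFFFF = 0xA18F.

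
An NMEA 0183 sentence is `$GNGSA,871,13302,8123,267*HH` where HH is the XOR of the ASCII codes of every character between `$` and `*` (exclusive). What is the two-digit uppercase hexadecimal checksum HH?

6A

XOR the ASCII codes of the payload characters:
  'G' = 0x47 → acc = 0x47
  'N' = 0x4E → acc = 0x09
  'G' = 0x47 → acc = 0x4E
  'S' = 0x53 → acc = 0x1D
  'A' = 0x41 → acc = 0x5C
  ',' = 0x2C → acc = 0x70
  '8' = 0x38 → acc = 0x48
  '7' = 0x37 → acc = 0x7F
  '1' = 0x31 → acc = 0x4E
  ',' = 0x2C → acc = 0x62
  '1' = 0x31 → acc = 0x53
  '3' = 0x33 → acc = 0x60
  '3' = 0x33 → acc = 0x53
  '0' = 0x30 → acc = 0x63
  '2' = 0x32 → acc = 0x51
  ',' = 0x2C → acc = 0x7D
  '8' = 0x38 → acc = 0x45
  '1' = 0x31 → acc = 0x74
  '2' = 0x32 → acc = 0x46
  '3' = 0x33 → acc = 0x75
  ',' = 0x2C → acc = 0x59
  '2' = 0x32 → acc = 0x6B
  '6' = 0x36 → acc = 0x5D
  '7' = 0x37 → acc = 0x6A
Checksum = 0x6A.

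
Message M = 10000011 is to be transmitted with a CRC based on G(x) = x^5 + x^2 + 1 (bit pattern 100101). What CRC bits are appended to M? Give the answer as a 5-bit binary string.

00001

Append 5 zeros: 1000001100000. Divide by 100101 (XOR where the leading bit is 1):
  pos 0: 100000 XOR 100101 = 000101
  pos 3: 101110 XOR 100101 = 001011
  pos 5: 101100 XOR 100101 = 001001
  pos 7: 100100 XOR 100101 = 000001
Remainder (last 5 bits) = 00001. This is the CRC / FCS.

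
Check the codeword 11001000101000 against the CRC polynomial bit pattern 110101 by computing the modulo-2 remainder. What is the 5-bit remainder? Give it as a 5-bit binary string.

10101

Modulo-2 division of 11001000101000 by 110101:
  pos 0: 110010 XOR 110101 = 000111
  pos 3: 111001 XOR 110101 = 001100
  pos 5: 110001 XOR 110101 = 000100
  pos 8: 100000 XOR 110101 = 010101
Remainder = 10101 (nonzero — an error is detected).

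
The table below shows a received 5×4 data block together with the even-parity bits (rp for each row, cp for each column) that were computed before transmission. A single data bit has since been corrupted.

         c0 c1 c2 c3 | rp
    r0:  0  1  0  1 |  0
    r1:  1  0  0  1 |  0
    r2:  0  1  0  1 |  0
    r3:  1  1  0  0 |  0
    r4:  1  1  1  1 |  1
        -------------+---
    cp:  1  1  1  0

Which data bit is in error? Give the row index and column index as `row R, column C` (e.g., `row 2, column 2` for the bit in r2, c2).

Recompute each row's even parity and compare to rp:
  r0: data parity 0, sent rp 0 → ok
  r1: data parity 0, sent rp 0 → ok
  r2: data parity 0, sent rp 0 → ok
  r3: data parity 0, sent rp 0 → ok
  r4: data parity 0, sent rp 1 → mismatch
Recompute each column's even parity and compare to cp:
  c0: data parity 1, sent cp 1 → ok
  c1: data parity 0, sent cp 1 → mismatch
  c2: data parity 1, sent cp 1 → ok
  c3: data parity 0, sent cp 0 → ok
Exactly one row (r4) and one column (c1) fail → the flipped bit is at their intersection.

row 4, column 1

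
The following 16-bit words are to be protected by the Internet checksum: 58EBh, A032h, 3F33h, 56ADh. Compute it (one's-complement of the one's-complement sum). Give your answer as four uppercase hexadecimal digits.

7101

One's-complement addition (fold any carry out of bit 15 back into bit 0):
  0x58EB + 0xA032 = 0x0F91D
  0xF91D + 0x3F33 = 0x13850 → wrap carry → 0x3851
  0x3851 + 0x56AD = 0x08EFE
One's-complement sum = 0x8EFE.
Checksum = ~0x8EFE & 0xFFFF = 0x7101.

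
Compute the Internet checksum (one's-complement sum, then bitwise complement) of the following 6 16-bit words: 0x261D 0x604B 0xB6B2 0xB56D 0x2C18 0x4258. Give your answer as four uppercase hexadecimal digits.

9F06

One's-complement addition (fold any carry out of bit 15 back into bit 0):
  0x261D + 0x604B = 0x08668
  0x8668 + 0xB6B2 = 0x13D1A → wrap carry → 0x3D1B
  0x3D1B + 0xB56D = 0x0F288
  0xF288 + 0x2C18 = 0x11EA0 → wrap carry → 0x1EA1
  0x1EA1 + 0x4258 = 0x060F9
One's-complement sum = 0x60F9.
Checksum = ~0x60F9 & 0xFFFF = 0x9F06.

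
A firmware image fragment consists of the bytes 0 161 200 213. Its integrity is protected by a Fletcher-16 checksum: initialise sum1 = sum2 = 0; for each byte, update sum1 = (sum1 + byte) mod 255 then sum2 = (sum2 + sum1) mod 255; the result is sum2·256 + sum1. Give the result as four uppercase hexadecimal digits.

Running sums (mod 255):
  after byte 0 (0): sum1=0, sum2=0
  after byte 1 (161): sum1=161, sum2=161
  after byte 2 (200): sum1=106, sum2=12
  after byte 3 (213): sum1=64, sum2=76
Checksum = sum2·256 + sum1 = 76·256 + 64 = 19520 = 0x4C40.

4C40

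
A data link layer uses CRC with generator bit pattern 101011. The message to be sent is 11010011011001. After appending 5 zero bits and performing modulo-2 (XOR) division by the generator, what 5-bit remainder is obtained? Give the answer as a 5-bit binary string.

Append 5 zeros: 1101001101100100000. Divide by 101011 (XOR where the leading bit is 1):
  pos 0: 110100 XOR 101011 = 011111
  pos 1: 111111 XOR 101011 = 010100
  pos 2: 101001 XOR 101011 = 000010
  pos 6: 100110 XOR 101011 = 001101
  pos 8: 110101 XOR 101011 = 011110
  pos 9: 111100 XOR 101011 = 010111
  pos 10: 101110 XOR 101011 = 000101
  pos 13: 101000 XOR 101011 = 000011
Remainder (last 5 bits) = 00011. This is the CRC / FCS.

00011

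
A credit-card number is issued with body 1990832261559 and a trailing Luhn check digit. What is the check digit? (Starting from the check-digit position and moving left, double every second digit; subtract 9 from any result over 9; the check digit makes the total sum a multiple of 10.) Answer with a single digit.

5

Partial digits right→left: 9 5 5 1 6 2 2 3 8 0 9 9 1
Double every second digit counting from the check-digit position (so the 1st, 3rd, 5th, ... of the partial from the right).
  doubled (with −9 where >9): 9 1 3 4 7 9 2 → sum 35
  kept as-is: 5 1 2 3 0 9 → sum 20
Total = 35 + 20 = 55.
Check digit = (10 − (55 mod 10)) mod 10 = 5.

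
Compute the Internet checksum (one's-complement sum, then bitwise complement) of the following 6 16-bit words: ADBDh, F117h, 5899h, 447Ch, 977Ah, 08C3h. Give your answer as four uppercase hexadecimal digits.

One's-complement addition (fold any carry out of bit 15 back into bit 0):
  0xADBD + 0xF117 = 0x19ED4 → wrap carry → 0x9ED5
  0x9ED5 + 0x5899 = 0x0F76E
  0xF76E + 0x447C = 0x13BEA → wrap carry → 0x3BEB
  0x3BEB + 0x977A = 0x0D365
  0xD365 + 0x08C3 = 0x0DC28
One's-complement sum = 0xDC28.
Checksum = ~0xDC28 & 0xFFFF = 0x23D7.

23D7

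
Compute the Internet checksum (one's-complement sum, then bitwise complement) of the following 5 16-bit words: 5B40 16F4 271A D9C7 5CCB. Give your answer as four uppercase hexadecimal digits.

301E

One's-complement addition (fold any carry out of bit 15 back into bit 0):
  0x5B40 + 0x16F4 = 0x07234
  0x7234 + 0x271A = 0x0994E
  0x994E + 0xD9C7 = 0x17315 → wrap carry → 0x7316
  0x7316 + 0x5CCB = 0x0CFE1
One's-complement sum = 0xCFE1.
Checksum = ~0xCFE1 & 0xFFFF = 0x301E.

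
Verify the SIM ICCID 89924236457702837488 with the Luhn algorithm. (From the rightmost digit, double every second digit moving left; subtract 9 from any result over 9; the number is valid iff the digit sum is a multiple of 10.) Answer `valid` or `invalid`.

valid

From the right, keep odd positions and double even positions (subtract 9 from any doubled value over 9):
  doubled (positions 2,4,...): 7 5 7 0 5 8 6 8 9 7 → sum 62
  kept (positions 1,3,...): 8 4 3 2 7 5 6 2 2 9 → sum 48
Total = 110.
110 mod 10 = 0, so the number is valid.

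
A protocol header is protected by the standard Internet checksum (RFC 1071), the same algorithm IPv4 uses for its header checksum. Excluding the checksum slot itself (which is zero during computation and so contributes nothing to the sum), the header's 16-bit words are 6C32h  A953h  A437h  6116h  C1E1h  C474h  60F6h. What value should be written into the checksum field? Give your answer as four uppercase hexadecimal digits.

One's-complement addition (fold any carry out of bit 15 back into bit 0):
  0x6C32 + 0xA953 = 0x11585 → wrap carry → 0x1586
  0x1586 + 0xA437 = 0x0B9BD
  0xB9BD + 0x6116 = 0x11AD3 → wrap carry → 0x1AD4
  0x1AD4 + 0xC1E1 = 0x0DCB5
  0xDCB5 + 0xC474 = 0x1A129 → wrap carry → 0xA12A
  0xA12A + 0x60F6 = 0x10220 → wrap carry → 0x0221
One's-complement sum = 0x0221.
Checksum = ~0x0221 & 0xFFFF = 0xFDDE.

FDDE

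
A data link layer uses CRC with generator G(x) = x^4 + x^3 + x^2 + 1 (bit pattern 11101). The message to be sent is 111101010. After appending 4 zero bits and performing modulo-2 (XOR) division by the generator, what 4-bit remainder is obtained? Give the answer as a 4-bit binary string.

0000

Append 4 zeros: 1111010100000. Divide by 11101 (XOR where the leading bit is 1):
  pos 0: 11110 XOR 11101 = 00011
  pos 3: 11101 XOR 11101 = 00000
Remainder (last 4 bits) = 0000. This is the CRC / FCS.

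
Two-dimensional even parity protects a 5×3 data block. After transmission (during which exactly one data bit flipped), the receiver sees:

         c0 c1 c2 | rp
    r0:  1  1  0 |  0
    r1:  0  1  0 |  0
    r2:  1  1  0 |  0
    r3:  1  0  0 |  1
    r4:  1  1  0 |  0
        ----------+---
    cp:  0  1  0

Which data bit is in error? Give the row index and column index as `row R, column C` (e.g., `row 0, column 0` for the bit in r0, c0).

row 1, column 1

Recompute each row's even parity and compare to rp:
  r0: data parity 0, sent rp 0 → ok
  r1: data parity 1, sent rp 0 → mismatch
  r2: data parity 0, sent rp 0 → ok
  r3: data parity 1, sent rp 1 → ok
  r4: data parity 0, sent rp 0 → ok
Recompute each column's even parity and compare to cp:
  c0: data parity 0, sent cp 0 → ok
  c1: data parity 0, sent cp 1 → mismatch
  c2: data parity 0, sent cp 0 → ok
Exactly one row (r1) and one column (c1) fail → the flipped bit is at their intersection.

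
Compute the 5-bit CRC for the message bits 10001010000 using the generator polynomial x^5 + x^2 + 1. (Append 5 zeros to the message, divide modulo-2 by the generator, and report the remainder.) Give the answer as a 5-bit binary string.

Append 5 zeros: 1000101000000000. Divide by 100101 (XOR where the leading bit is 1):
  pos 0: 100010 XOR 100101 = 000111
  pos 3: 111100 XOR 100101 = 011001
  pos 4: 110010 XOR 100101 = 010111
  pos 5: 101110 XOR 100101 = 001011
  pos 7: 101100 XOR 100101 = 001001
  pos 9: 100100 XOR 100101 = 000001
Remainder (last 5 bits) = 00010. This is the CRC / FCS.

00010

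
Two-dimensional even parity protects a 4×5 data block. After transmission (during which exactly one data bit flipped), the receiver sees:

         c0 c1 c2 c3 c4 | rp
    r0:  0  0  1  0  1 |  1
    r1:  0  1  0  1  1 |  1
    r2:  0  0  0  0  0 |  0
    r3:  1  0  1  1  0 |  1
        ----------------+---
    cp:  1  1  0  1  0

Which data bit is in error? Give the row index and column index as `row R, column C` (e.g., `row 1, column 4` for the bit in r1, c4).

row 0, column 3

Recompute each row's even parity and compare to rp:
  r0: data parity 0, sent rp 1 → mismatch
  r1: data parity 1, sent rp 1 → ok
  r2: data parity 0, sent rp 0 → ok
  r3: data parity 1, sent rp 1 → ok
Recompute each column's even parity and compare to cp:
  c0: data parity 1, sent cp 1 → ok
  c1: data parity 1, sent cp 1 → ok
  c2: data parity 0, sent cp 0 → ok
  c3: data parity 0, sent cp 1 → mismatch
  c4: data parity 0, sent cp 0 → ok
Exactly one row (r0) and one column (c3) fail → the flipped bit is at their intersection.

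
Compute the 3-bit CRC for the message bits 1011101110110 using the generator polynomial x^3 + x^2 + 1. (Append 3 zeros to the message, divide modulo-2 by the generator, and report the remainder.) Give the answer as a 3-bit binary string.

011

Append 3 zeros: 1011101110110000. Divide by 1101 (XOR where the leading bit is 1):
  pos 0: 1011 XOR 1101 = 0110
  pos 1: 1101 XOR 1101 = 0000
  pos 6: 1110 XOR 1101 = 0011
  pos 8: 1111 XOR 1101 = 0010
  pos 10: 1000 XOR 1101 = 0101
  pos 11: 1010 XOR 1101 = 0111
  pos 12: 1110 XOR 1101 = 0011
Remainder (last 3 bits) = 011. This is the CRC / FCS.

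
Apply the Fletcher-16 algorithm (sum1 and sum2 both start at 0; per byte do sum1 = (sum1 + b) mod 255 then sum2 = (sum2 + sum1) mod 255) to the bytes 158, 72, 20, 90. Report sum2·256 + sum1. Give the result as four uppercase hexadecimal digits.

D555

Running sums (mod 255):
  after byte 0 (158): sum1=158, sum2=158
  after byte 1 (72): sum1=230, sum2=133
  after byte 2 (20): sum1=250, sum2=128
  after byte 3 (90): sum1=85, sum2=213
Checksum = sum2·256 + sum1 = 213·256 + 85 = 54613 = 0xD555.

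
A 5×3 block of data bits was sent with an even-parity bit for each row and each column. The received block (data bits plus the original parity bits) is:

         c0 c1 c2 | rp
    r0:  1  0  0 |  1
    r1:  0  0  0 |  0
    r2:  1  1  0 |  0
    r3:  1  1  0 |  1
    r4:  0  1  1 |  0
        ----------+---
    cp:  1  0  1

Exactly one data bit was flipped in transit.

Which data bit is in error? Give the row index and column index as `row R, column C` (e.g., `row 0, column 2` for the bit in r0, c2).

Recompute each row's even parity and compare to rp:
  r0: data parity 1, sent rp 1 → ok
  r1: data parity 0, sent rp 0 → ok
  r2: data parity 0, sent rp 0 → ok
  r3: data parity 0, sent rp 1 → mismatch
  r4: data parity 0, sent rp 0 → ok
Recompute each column's even parity and compare to cp:
  c0: data parity 1, sent cp 1 → ok
  c1: data parity 1, sent cp 0 → mismatch
  c2: data parity 1, sent cp 1 → ok
Exactly one row (r3) and one column (c1) fail → the flipped bit is at their intersection.

row 3, column 1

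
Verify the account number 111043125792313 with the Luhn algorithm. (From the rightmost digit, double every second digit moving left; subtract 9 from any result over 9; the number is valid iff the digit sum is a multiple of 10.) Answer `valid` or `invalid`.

valid

From the right, keep odd positions and double even positions (subtract 9 from any doubled value over 9):
  doubled (positions 2,4,...): 2 4 5 4 6 0 2 → sum 23
  kept (positions 1,3,...): 3 3 9 5 1 4 1 1 → sum 27
Total = 50.
50 mod 10 = 0, so the number is valid.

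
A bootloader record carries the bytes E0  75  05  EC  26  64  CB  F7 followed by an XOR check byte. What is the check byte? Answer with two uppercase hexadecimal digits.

XOR the bytes together:
  start with 0xE0
  0xE0 ⊕ 0x75 = 0x95
  0x95 ⊕ 0x05 = 0x90
  0x90 ⊕ 0xEC = 0x7C
  0x7C ⊕ 0x26 = 0x5A
  0x5A ⊕ 0x64 = 0x3E
  0x3E ⊕ 0xCB = 0xF5
  0xF5 ⊕ 0xF7 = 0x02

02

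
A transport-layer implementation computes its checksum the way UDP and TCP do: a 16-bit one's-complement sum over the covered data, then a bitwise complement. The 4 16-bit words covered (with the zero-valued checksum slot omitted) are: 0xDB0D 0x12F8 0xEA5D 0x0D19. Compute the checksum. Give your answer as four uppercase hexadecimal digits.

1A83

One's-complement addition (fold any carry out of bit 15 back into bit 0):
  0xDB0D + 0x12F8 = 0x0EE05
  0xEE05 + 0xEA5D = 0x1D862 → wrap carry → 0xD863
  0xD863 + 0x0D19 = 0x0E57C
One's-complement sum = 0xE57C.
Checksum = ~0xE57C & 0xFFFF = 0x1A83.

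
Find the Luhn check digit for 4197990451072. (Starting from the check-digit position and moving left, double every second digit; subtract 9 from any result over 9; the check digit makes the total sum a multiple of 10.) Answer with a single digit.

Partial digits right→left: 2 7 0 1 5 4 0 9 9 7 9 1 4
Double every second digit counting from the check-digit position (so the 1st, 3rd, 5th, ... of the partial from the right).
  doubled (with −9 where >9): 4 0 1 0 9 9 8 → sum 31
  kept as-is: 7 1 4 9 7 1 → sum 29
Total = 31 + 29 = 60.
Check digit = (10 − (60 mod 10)) mod 10 = 0.

0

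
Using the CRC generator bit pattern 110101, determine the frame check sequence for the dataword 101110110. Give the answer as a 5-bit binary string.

Append 5 zeros: 10111011000000. Divide by 110101 (XOR where the leading bit is 1):
  pos 0: 101110 XOR 110101 = 011011
  pos 1: 110111 XOR 110101 = 000010
  pos 5: 101000 XOR 110101 = 011101
  pos 6: 111010 XOR 110101 = 001111
  pos 8: 111100 XOR 110101 = 001001
Remainder (last 5 bits) = 01001. This is the CRC / FCS.

01001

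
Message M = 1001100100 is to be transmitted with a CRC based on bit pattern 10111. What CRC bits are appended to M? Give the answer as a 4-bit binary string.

1100

Append 4 zeros: 10011001000000. Divide by 10111 (XOR where the leading bit is 1):
  pos 0: 10011 XOR 10111 = 00100
  pos 2: 10000 XOR 10111 = 00111
  pos 4: 11110 XOR 10111 = 01001
  pos 5: 10010 XOR 10111 = 00101
  pos 7: 10100 XOR 10111 = 00011
Remainder (last 4 bits) = 1100. This is the CRC / FCS.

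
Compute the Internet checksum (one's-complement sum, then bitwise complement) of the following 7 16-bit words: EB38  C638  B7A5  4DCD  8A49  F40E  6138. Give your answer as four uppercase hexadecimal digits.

698A

One's-complement addition (fold any carry out of bit 15 back into bit 0):
  0xEB38 + 0xC638 = 0x1B170 → wrap carry → 0xB171
  0xB171 + 0xB7A5 = 0x16916 → wrap carry → 0x6917
  0x6917 + 0x4DCD = 0x0B6E4
  0xB6E4 + 0x8A49 = 0x1412D → wrap carry → 0x412E
  0x412E + 0xF40E = 0x1353C → wrap carry → 0x353D
  0x353D + 0x6138 = 0x09675
One's-complement sum = 0x9675.
Checksum = ~0x9675 & 0xFFFF = 0x698A.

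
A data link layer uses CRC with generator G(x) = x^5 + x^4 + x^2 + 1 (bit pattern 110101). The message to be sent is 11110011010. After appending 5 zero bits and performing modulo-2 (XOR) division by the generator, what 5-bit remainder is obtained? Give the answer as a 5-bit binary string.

11010

Append 5 zeros: 1111001101000000. Divide by 110101 (XOR where the leading bit is 1):
  pos 0: 111100 XOR 110101 = 001001
  pos 2: 100111 XOR 110101 = 010010
  pos 3: 100100 XOR 110101 = 010001
  pos 4: 100011 XOR 110101 = 010110
  pos 5: 101100 XOR 110101 = 011001
  pos 6: 110010 XOR 110101 = 000111
  pos 9: 111000 XOR 110101 = 001101
Remainder (last 5 bits) = 11010. This is the CRC / FCS.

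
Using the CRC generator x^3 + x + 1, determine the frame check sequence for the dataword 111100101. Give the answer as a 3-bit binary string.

Append 3 zeros: 111100101000. Divide by 1011 (XOR where the leading bit is 1):
  pos 0: 1111 XOR 1011 = 0100
  pos 1: 1000 XOR 1011 = 0011
  pos 3: 1101 XOR 1011 = 0110
  pos 4: 1100 XOR 1011 = 0111
  pos 5: 1111 XOR 1011 = 0100
  pos 6: 1000 XOR 1011 = 0011
  pos 8: 1100 XOR 1011 = 0111
Remainder (last 3 bits) = 111. This is the CRC / FCS.

111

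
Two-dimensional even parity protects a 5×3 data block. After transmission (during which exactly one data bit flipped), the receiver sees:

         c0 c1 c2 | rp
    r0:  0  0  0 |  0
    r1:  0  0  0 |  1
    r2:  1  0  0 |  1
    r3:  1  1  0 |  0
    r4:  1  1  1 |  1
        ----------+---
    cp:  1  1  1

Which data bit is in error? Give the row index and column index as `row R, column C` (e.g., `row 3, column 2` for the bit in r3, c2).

row 1, column 1

Recompute each row's even parity and compare to rp:
  r0: data parity 0, sent rp 0 → ok
  r1: data parity 0, sent rp 1 → mismatch
  r2: data parity 1, sent rp 1 → ok
  r3: data parity 0, sent rp 0 → ok
  r4: data parity 1, sent rp 1 → ok
Recompute each column's even parity and compare to cp:
  c0: data parity 1, sent cp 1 → ok
  c1: data parity 0, sent cp 1 → mismatch
  c2: data parity 1, sent cp 1 → ok
Exactly one row (r1) and one column (c1) fail → the flipped bit is at their intersection.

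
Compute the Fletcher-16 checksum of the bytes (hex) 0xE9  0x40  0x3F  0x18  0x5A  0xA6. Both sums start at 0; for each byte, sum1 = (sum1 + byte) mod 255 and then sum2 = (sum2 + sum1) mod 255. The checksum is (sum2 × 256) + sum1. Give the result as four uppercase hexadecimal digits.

5D82

Running sums (mod 255):
  after byte 0 (0xE9): sum1=233, sum2=233
  after byte 1 (0x40): sum1=42, sum2=20
  after byte 2 (0x3F): sum1=105, sum2=125
  after byte 3 (0x18): sum1=129, sum2=254
  after byte 4 (0x5A): sum1=219, sum2=218
  after byte 5 (0xA6): sum1=130, sum2=93
Checksum = sum2·256 + sum1 = 93·256 + 130 = 23938 = 0x5D82.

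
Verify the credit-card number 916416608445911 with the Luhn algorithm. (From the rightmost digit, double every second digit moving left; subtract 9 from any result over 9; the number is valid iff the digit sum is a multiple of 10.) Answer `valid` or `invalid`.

invalid

From the right, keep odd positions and double even positions (subtract 9 from any doubled value over 9):
  doubled (positions 2,4,...): 2 1 8 0 3 8 2 → sum 24
  kept (positions 1,3,...): 1 9 4 8 6 1 6 9 → sum 44
Total = 68.
68 mod 10 = 8, so the number is invalid.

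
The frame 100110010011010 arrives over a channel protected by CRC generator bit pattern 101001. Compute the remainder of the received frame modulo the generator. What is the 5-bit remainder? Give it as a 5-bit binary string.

01000

Modulo-2 division of 100110010011010 by 101001:
  pos 0: 100110 XOR 101001 = 001111
  pos 2: 111101 XOR 101001 = 010100
  pos 3: 101000 XOR 101001 = 000001
  pos 8: 101101 XOR 101001 = 000100
Remainder = 01000 (nonzero — an error is detected).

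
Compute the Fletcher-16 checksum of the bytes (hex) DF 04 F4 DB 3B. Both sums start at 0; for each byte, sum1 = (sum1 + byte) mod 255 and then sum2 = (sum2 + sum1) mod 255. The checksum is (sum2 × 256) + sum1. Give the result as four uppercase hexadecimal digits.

41EF

Running sums (mod 255):
  after byte 0 (DF): sum1=223, sum2=223
  after byte 1 (04): sum1=227, sum2=195
  after byte 2 (F4): sum1=216, sum2=156
  after byte 3 (DB): sum1=180, sum2=81
  after byte 4 (3B): sum1=239, sum2=65
Checksum = sum2·256 + sum1 = 65·256 + 239 = 16879 = 0x41EF.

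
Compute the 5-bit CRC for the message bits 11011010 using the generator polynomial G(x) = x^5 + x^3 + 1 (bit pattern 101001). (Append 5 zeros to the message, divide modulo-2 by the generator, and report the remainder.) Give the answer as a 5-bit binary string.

00100

Append 5 zeros: 1101101000000. Divide by 101001 (XOR where the leading bit is 1):
  pos 0: 110110 XOR 101001 = 011111
  pos 1: 111111 XOR 101001 = 010110
  pos 2: 101100 XOR 101001 = 000101
  pos 5: 101000 XOR 101001 = 000001
Remainder (last 5 bits) = 00100. This is the CRC / FCS.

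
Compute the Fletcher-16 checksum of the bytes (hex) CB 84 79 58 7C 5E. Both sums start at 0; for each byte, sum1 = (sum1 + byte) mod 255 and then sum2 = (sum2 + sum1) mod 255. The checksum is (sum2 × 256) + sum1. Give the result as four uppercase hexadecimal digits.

A3FC

Running sums (mod 255):
  after byte 0 (CB): sum1=203, sum2=203
  after byte 1 (84): sum1=80, sum2=28
  after byte 2 (79): sum1=201, sum2=229
  after byte 3 (58): sum1=34, sum2=8
  after byte 4 (7C): sum1=158, sum2=166
  after byte 5 (5E): sum1=252, sum2=163
Checksum = sum2·256 + sum1 = 163·256 + 252 = 41980 = 0xA3FC.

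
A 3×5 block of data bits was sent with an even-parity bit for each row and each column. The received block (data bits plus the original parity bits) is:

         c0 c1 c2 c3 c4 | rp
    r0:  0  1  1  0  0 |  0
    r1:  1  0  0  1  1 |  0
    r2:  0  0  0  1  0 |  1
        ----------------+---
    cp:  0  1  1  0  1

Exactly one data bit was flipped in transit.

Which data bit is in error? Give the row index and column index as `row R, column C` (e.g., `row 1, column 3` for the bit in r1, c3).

Recompute each row's even parity and compare to rp:
  r0: data parity 0, sent rp 0 → ok
  r1: data parity 1, sent rp 0 → mismatch
  r2: data parity 1, sent rp 1 → ok
Recompute each column's even parity and compare to cp:
  c0: data parity 1, sent cp 0 → mismatch
  c1: data parity 1, sent cp 1 → ok
  c2: data parity 1, sent cp 1 → ok
  c3: data parity 0, sent cp 0 → ok
  c4: data parity 1, sent cp 1 → ok
Exactly one row (r1) and one column (c0) fail → the flipped bit is at their intersection.

row 1, column 0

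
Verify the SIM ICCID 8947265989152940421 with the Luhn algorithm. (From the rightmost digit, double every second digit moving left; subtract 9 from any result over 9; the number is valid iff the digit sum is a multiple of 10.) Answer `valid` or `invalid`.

invalid

From the right, keep odd positions and double even positions (subtract 9 from any doubled value over 9):
  doubled (positions 2,4,...): 4 0 9 1 9 9 3 5 9 → sum 49
  kept (positions 1,3,...): 1 4 4 2 1 8 5 2 4 8 → sum 39
Total = 88.
88 mod 10 = 8, so the number is invalid.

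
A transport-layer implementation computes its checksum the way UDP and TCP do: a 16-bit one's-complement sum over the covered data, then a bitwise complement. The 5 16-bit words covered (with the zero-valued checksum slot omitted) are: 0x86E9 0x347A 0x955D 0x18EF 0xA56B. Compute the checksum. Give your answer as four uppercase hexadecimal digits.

One's-complement addition (fold any carry out of bit 15 back into bit 0):
  0x86E9 + 0x347A = 0x0BB63
  0xBB63 + 0x955D = 0x150C0 → wrap carry → 0x50C1
  0x50C1 + 0x18EF = 0x069B0
  0x69B0 + 0xA56B = 0x10F1B → wrap carry → 0x0F1C
One's-complement sum = 0x0F1C.
Checksum = ~0x0F1C & 0xFFFF = 0xF0E3.

F0E3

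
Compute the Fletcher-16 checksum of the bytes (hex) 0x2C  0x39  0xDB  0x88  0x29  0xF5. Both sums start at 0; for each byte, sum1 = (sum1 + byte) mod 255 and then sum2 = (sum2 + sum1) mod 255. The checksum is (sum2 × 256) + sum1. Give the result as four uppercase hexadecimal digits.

78E8

Running sums (mod 255):
  after byte 0 (0x2C): sum1=44, sum2=44
  after byte 1 (0x39): sum1=101, sum2=145
  after byte 2 (0xDB): sum1=65, sum2=210
  after byte 3 (0x88): sum1=201, sum2=156
  after byte 4 (0x29): sum1=242, sum2=143
  after byte 5 (0xF5): sum1=232, sum2=120
Checksum = sum2·256 + sum1 = 120·256 + 232 = 30952 = 0x78E8.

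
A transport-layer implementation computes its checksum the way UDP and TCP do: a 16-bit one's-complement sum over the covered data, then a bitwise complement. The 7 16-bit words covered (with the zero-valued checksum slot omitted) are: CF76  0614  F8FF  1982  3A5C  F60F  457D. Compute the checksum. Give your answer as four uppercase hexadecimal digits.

One's-complement addition (fold any carry out of bit 15 back into bit 0):
  0xCF76 + 0x0614 = 0x0D58A
  0xD58A + 0xF8FF = 0x1CE89 → wrap carry → 0xCE8A
  0xCE8A + 0x1982 = 0x0E80C
  0xE80C + 0x3A5C = 0x12268 → wrap carry → 0x2269
  0x2269 + 0xF60F = 0x11878 → wrap carry → 0x1879
  0x1879 + 0x457D = 0x05DF6
One's-complement sum = 0x5DF6.
Checksum = ~0x5DF6 & 0xFFFF = 0xA209.

A209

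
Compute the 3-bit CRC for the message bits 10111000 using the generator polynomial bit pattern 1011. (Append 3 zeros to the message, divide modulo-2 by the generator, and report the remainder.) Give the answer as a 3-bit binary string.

101

Append 3 zeros: 10111000000. Divide by 1011 (XOR where the leading bit is 1):
  pos 0: 1011 XOR 1011 = 0000
  pos 4: 1000 XOR 1011 = 0011
  pos 6: 1100 XOR 1011 = 0111
  pos 7: 1110 XOR 1011 = 0101
Remainder (last 3 bits) = 101. This is the CRC / FCS.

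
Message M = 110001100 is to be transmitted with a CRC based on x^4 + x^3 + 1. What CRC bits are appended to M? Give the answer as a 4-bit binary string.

0110

Append 4 zeros: 1100011000000. Divide by 11001 (XOR where the leading bit is 1):
  pos 0: 11000 XOR 11001 = 00001
  pos 4: 11100 XOR 11001 = 00101
  pos 6: 10100 XOR 11001 = 01101
  pos 7: 11010 XOR 11001 = 00011
Remainder (last 4 bits) = 0110. This is the CRC / FCS.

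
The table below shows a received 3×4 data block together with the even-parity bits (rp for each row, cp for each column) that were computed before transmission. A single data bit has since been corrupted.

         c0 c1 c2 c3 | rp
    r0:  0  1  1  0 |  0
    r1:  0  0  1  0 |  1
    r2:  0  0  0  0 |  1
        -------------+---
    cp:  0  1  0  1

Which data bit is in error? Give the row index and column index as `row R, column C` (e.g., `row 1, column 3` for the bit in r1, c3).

row 2, column 3

Recompute each row's even parity and compare to rp:
  r0: data parity 0, sent rp 0 → ok
  r1: data parity 1, sent rp 1 → ok
  r2: data parity 0, sent rp 1 → mismatch
Recompute each column's even parity and compare to cp:
  c0: data parity 0, sent cp 0 → ok
  c1: data parity 1, sent cp 1 → ok
  c2: data parity 0, sent cp 0 → ok
  c3: data parity 0, sent cp 1 → mismatch
Exactly one row (r2) and one column (c3) fail → the flipped bit is at their intersection.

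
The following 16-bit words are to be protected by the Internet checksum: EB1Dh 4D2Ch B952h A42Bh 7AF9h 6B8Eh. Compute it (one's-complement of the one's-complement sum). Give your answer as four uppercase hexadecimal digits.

83AF

One's-complement addition (fold any carry out of bit 15 back into bit 0):
  0xEB1D + 0x4D2C = 0x13849 → wrap carry → 0x384A
  0x384A + 0xB952 = 0x0F19C
  0xF19C + 0xA42B = 0x195C7 → wrap carry → 0x95C8
  0x95C8 + 0x7AF9 = 0x110C1 → wrap carry → 0x10C2
  0x10C2 + 0x6B8E = 0x07C50
One's-complement sum = 0x7C50.
Checksum = ~0x7C50 & 0xFFFF = 0x83AF.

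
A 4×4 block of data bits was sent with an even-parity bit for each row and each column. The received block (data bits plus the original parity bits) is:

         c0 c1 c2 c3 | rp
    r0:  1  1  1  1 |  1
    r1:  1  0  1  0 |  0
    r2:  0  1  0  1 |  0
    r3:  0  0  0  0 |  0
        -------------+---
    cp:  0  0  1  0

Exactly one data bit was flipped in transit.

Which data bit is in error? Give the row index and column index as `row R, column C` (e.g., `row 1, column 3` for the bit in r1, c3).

row 0, column 2

Recompute each row's even parity and compare to rp:
  r0: data parity 0, sent rp 1 → mismatch
  r1: data parity 0, sent rp 0 → ok
  r2: data parity 0, sent rp 0 → ok
  r3: data parity 0, sent rp 0 → ok
Recompute each column's even parity and compare to cp:
  c0: data parity 0, sent cp 0 → ok
  c1: data parity 0, sent cp 0 → ok
  c2: data parity 0, sent cp 1 → mismatch
  c3: data parity 0, sent cp 0 → ok
Exactly one row (r0) and one column (c2) fail → the flipped bit is at their intersection.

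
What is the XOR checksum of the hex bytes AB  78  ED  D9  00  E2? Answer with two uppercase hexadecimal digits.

05

XOR the bytes together:
  start with 0xAB
  0xAB ⊕ 0x78 = 0xD3
  0xD3 ⊕ 0xED = 0x3E
  0x3E ⊕ 0xD9 = 0xE7
  0xE7 ⊕ 0x00 = 0xE7
  0xE7 ⊕ 0xE2 = 0x05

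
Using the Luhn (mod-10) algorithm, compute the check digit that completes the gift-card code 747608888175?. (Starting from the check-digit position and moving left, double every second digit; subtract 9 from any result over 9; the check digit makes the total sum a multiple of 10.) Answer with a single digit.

Partial digits right→left: 5 7 1 8 8 8 8 0 6 7 4 7
Double every second digit counting from the check-digit position (so the 1st, 3rd, 5th, ... of the partial from the right).
  doubled (with −9 where >9): 1 2 7 7 3 8 → sum 28
  kept as-is: 7 8 8 0 7 7 → sum 37
Total = 28 + 37 = 65.
Check digit = (10 − (65 mod 10)) mod 10 = 5.

5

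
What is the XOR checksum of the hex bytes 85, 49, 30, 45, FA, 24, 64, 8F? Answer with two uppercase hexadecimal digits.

XOR the bytes together:
  start with 0x85
  0x85 ⊕ 0x49 = 0xCC
  0xCC ⊕ 0x30 = 0xFC
  0xFC ⊕ 0x45 = 0xB9
  0xB9 ⊕ 0xFA = 0x43
  0x43 ⊕ 0x24 = 0x67
  0x67 ⊕ 0x64 = 0x03
  0x03 ⊕ 0x8F = 0x8C

8C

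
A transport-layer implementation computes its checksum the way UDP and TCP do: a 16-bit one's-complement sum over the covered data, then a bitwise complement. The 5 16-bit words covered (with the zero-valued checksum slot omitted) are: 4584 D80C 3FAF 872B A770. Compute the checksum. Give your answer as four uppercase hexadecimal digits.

7423

One's-complement addition (fold any carry out of bit 15 back into bit 0):
  0x4584 + 0xD80C = 0x11D90 → wrap carry → 0x1D91
  0x1D91 + 0x3FAF = 0x05D40
  0x5D40 + 0x872B = 0x0E46B
  0xE46B + 0xA770 = 0x18BDB → wrap carry → 0x8BDC
One's-complement sum = 0x8BDC.
Checksum = ~0x8BDC & 0xFFFF = 0x7423.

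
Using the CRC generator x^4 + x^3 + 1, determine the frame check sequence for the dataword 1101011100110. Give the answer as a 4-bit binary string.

0011

Append 4 zeros: 11010111001100000. Divide by 11001 (XOR where the leading bit is 1):
  pos 0: 11010 XOR 11001 = 00011
  pos 3: 11111 XOR 11001 = 00110
  pos 5: 11000 XOR 11001 = 00001
  pos 9: 11100 XOR 11001 = 00101
  pos 11: 10100 XOR 11001 = 01101
  pos 12: 11010 XOR 11001 = 00011
Remainder (last 4 bits) = 0011. This is the CRC / FCS.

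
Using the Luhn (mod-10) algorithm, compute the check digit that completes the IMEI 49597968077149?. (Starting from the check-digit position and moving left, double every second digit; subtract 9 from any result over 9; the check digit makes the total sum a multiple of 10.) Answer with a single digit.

Partial digits right→left: 9 4 1 7 7 0 8 6 9 7 9 5 9 4
Double every second digit counting from the check-digit position (so the 1st, 3rd, 5th, ... of the partial from the right).
  doubled (with −9 where >9): 9 2 5 7 9 9 9 → sum 50
  kept as-is: 4 7 0 6 7 5 4 → sum 33
Total = 50 + 33 = 83.
Check digit = (10 − (83 mod 10)) mod 10 = 7.

7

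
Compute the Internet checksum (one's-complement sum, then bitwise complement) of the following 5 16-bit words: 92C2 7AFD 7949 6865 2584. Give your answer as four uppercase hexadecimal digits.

EB0C

One's-complement addition (fold any carry out of bit 15 back into bit 0):
  0x92C2 + 0x7AFD = 0x10DBF → wrap carry → 0x0DC0
  0x0DC0 + 0x7949 = 0x08709
  0x8709 + 0x6865 = 0x0EF6E
  0xEF6E + 0x2584 = 0x114F2 → wrap carry → 0x14F3
One's-complement sum = 0x14F3.
Checksum = ~0x14F3 & 0xFFFF = 0xEB0C.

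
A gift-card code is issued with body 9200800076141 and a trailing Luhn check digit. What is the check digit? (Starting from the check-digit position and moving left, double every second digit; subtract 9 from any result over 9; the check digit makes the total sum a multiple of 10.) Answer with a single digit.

Partial digits right→left: 1 4 1 6 7 0 0 0 8 0 0 2 9
Double every second digit counting from the check-digit position (so the 1st, 3rd, 5th, ... of the partial from the right).
  doubled (with −9 where >9): 2 2 5 0 7 0 9 → sum 25
  kept as-is: 4 6 0 0 0 2 → sum 12
Total = 25 + 12 = 37.
Check digit = (10 − (37 mod 10)) mod 10 = 3.

3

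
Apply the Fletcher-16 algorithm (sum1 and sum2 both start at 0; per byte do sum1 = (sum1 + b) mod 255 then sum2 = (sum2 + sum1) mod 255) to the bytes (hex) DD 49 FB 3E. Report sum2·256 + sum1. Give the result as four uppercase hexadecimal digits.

8961

Running sums (mod 255):
  after byte 0 (DD): sum1=221, sum2=221
  after byte 1 (49): sum1=39, sum2=5
  after byte 2 (FB): sum1=35, sum2=40
  after byte 3 (3E): sum1=97, sum2=137
Checksum = sum2·256 + sum1 = 137·256 + 97 = 35169 = 0x8961.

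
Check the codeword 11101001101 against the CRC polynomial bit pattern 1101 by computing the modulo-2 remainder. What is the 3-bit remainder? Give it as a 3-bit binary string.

Modulo-2 division of 11101001101 by 1101:
  pos 0: 1110 XOR 1101 = 0011
  pos 2: 1110 XOR 1101 = 0011
  pos 4: 1101 XOR 1101 = 0000
Remainder = 101 (nonzero — an error is detected).

101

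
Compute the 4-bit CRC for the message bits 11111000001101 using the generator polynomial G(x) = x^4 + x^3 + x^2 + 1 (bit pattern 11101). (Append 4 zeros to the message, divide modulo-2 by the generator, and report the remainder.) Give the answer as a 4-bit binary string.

Append 4 zeros: 111110000011010000. Divide by 11101 (XOR where the leading bit is 1):
  pos 0: 11111 XOR 11101 = 00010
  pos 3: 10000 XOR 11101 = 01101
  pos 4: 11010 XOR 11101 = 00111
  pos 6: 11101 XOR 11101 = 00000
  pos 11: 10100 XOR 11101 = 01001
  pos 12: 10010 XOR 11101 = 01111
  pos 13: 11110 XOR 11101 = 00011
Remainder (last 4 bits) = 0011. This is the CRC / FCS.

0011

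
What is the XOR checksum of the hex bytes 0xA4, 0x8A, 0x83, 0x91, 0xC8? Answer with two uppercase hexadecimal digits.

F4

XOR the bytes together:
  start with 0xA4
  0xA4 ⊕ 0x8A = 0x2E
  0x2E ⊕ 0x83 = 0xAD
  0xAD ⊕ 0x91 = 0x3C
  0x3C ⊕ 0xC8 = 0xF4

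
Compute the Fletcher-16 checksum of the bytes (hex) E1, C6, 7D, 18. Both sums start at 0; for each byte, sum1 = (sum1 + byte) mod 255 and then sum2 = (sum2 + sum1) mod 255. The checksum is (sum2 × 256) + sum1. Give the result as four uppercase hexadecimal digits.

Running sums (mod 255):
  after byte 0 (E1): sum1=225, sum2=225
  after byte 1 (C6): sum1=168, sum2=138
  after byte 2 (7D): sum1=38, sum2=176
  after byte 3 (18): sum1=62, sum2=238
Checksum = sum2·256 + sum1 = 238·256 + 62 = 60990 = 0xEE3E.

EE3E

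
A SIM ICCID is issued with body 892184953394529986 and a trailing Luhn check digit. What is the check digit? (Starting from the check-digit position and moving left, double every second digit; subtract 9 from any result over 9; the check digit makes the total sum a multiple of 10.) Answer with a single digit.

Partial digits right→left: 6 8 9 9 2 5 4 9 3 3 5 9 4 8 1 2 9 8
Double every second digit counting from the check-digit position (so the 1st, 3rd, 5th, ... of the partial from the right).
  doubled (with −9 where >9): 3 9 4 8 6 1 8 2 9 → sum 50
  kept as-is: 8 9 5 9 3 9 8 2 8 → sum 61
Total = 50 + 61 = 111.
Check digit = (10 − (111 mod 10)) mod 10 = 9.

9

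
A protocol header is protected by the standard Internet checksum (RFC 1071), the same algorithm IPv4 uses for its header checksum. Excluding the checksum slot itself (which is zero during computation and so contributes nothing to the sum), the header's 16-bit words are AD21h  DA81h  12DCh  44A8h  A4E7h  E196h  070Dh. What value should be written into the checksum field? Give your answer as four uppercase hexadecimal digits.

934C

One's-complement addition (fold any carry out of bit 15 back into bit 0):
  0xAD21 + 0xDA81 = 0x187A2 → wrap carry → 0x87A3
  0x87A3 + 0x12DC = 0x09A7F
  0x9A7F + 0x44A8 = 0x0DF27
  0xDF27 + 0xA4E7 = 0x1840E → wrap carry → 0x840F
  0x840F + 0xE196 = 0x165A5 → wrap carry → 0x65A6
  0x65A6 + 0x070D = 0x06CB3
One's-complement sum = 0x6CB3.
Checksum = ~0x6CB3 & 0xFFFF = 0x934C.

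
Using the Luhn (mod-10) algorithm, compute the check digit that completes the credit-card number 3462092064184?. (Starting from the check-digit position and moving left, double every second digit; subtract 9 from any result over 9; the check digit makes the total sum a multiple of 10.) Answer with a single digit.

7

Partial digits right→left: 4 8 1 4 6 0 2 9 0 2 6 4 3
Double every second digit counting from the check-digit position (so the 1st, 3rd, 5th, ... of the partial from the right).
  doubled (with −9 where >9): 8 2 3 4 0 3 6 → sum 26
  kept as-is: 8 4 0 9 2 4 → sum 27
Total = 26 + 27 = 53.
Check digit = (10 − (53 mod 10)) mod 10 = 7.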